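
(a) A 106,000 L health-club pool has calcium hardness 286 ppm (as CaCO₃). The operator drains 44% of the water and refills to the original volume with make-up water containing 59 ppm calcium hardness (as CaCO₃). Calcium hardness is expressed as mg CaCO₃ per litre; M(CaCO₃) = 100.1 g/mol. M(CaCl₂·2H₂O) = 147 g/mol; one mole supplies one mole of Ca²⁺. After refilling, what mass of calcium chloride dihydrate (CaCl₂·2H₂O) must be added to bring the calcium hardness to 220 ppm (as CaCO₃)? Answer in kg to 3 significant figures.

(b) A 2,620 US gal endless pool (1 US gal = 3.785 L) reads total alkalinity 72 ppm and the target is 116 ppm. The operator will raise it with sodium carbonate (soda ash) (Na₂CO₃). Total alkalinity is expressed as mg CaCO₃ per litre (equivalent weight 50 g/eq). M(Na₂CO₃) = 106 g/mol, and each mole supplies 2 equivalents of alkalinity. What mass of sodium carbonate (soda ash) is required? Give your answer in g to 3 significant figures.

(a) 5.27 kg; (b) 463 g

(a) After draining 44% and refilling: 286 × 0.56 + 59 × 0.44 = 186.12 ppm.
(a) Deficit to target: 220 − 186.12 = 33.88 mg/L.
(a) As CaCO₃: 33.88 mg/L × 106,000 L = 3591 g; ÷ 100.1 = 35.88 mol Ca²⁺.
(a) Mass: 35.88 × 147 = 5274 g.

(b) Volume: 2,620 US gal × 3.785 L/gal = 9,917 L.
(b) Alkalinity to add: (116 − 72) = 44 mg/L as CaCO₃ × 9,917 L = 436.3 g as CaCO₃.
(b) Equivalents: 436.3 g ÷ 50 g/eq = 8.727 eq.
(b) Each mole of Na₂CO₃ supplies 2 eq, so 8.727 / 2 = 4.363 mol.
(b) Mass: 4.363 mol × 106 g/mol = 462.5 g.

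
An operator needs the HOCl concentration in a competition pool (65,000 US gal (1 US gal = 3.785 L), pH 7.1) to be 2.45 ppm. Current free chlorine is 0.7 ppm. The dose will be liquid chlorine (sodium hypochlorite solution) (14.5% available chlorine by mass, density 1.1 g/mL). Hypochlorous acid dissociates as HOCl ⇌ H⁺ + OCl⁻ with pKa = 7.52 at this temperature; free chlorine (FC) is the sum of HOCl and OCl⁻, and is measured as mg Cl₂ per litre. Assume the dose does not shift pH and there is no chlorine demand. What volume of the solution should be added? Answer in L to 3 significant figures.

Volume: 65,000 US gal × 3.785 L/gal = 246,025 L.
[OCl⁻]/[HOCl] = 10^(pH − pKa) = 10^(7.1 − 7.52) = 0.3802; fraction as HOCl = 1/(1 + 0.3802) = 0.7245.
Free chlorine required for 2.45 ppm HOCl: 2.45 / 0.7245 = 3.381 ppm.
FC to add: 3.381 − 0.7 = 2.681 mg/L as Cl₂.
Cl₂ equivalent: 2.681 mg/L × 246,025 L = 659.7 g.
Product at 14.5% available Cl: 659.7 / 0.145 = 4550 g.
Volume: 4550 g ÷ 1.1 g/mL = 4136 mL.

4.14 L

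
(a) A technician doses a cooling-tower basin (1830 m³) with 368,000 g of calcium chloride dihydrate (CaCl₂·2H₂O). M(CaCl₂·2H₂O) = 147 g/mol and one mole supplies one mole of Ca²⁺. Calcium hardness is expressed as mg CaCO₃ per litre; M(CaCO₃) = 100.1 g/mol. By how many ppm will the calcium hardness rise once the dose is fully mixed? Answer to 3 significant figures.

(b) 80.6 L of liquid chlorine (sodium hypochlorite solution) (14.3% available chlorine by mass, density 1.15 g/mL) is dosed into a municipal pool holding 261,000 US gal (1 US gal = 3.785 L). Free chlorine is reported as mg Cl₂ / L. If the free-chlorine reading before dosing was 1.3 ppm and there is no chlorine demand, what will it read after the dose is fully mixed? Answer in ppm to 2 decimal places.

(a) 137 ppm; (b) 14.72 ppm

(a) Volume: 1830 m³ = 1,830,000 L.
(a) Moles of Ca²⁺: 368,000 g ÷ 147 g/mol = 2503 mol.
(a) As CaCO₃: 2503 mol × 100.1 g/mol = 250,600 g.
(a) Rise: 250,600 g / 1,830,000 L × 1000 = 136.9 mg/L.

(b) Volume: 261,000 US gal × 3.785 L/gal = 987,885 L.
(b) Mass of solution: 80.6 L × 1000 mL/L × 1.15 g/mL = 92,690 g.
(b) Available chlorine delivered: 92,690 g × 0.143 = 13,250 g as Cl₂.
(b) Concentration rise: 13,250 g / 987,885 L = 13.42 mg/L = 13.42 ppm.
(b) Final FC: 1.3 + 13.42 = 14.72 ppm.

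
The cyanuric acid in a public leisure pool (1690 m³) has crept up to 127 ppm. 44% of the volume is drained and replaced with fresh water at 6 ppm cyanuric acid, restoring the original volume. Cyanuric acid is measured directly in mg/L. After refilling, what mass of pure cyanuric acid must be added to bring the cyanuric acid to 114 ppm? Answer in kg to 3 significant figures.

68.0 kg

Volume: 1690 m³ = 1,690,000 L.
After draining 44% and refilling: 127 × 0.56 + 6 × 0.44 = 73.76 ppm.
Deficit to target: 114 − 73.76 = 40.24 mg/L.
Mass: 40.24 mg/L × 1,690,000 L = 68,010 g cyanuric acid.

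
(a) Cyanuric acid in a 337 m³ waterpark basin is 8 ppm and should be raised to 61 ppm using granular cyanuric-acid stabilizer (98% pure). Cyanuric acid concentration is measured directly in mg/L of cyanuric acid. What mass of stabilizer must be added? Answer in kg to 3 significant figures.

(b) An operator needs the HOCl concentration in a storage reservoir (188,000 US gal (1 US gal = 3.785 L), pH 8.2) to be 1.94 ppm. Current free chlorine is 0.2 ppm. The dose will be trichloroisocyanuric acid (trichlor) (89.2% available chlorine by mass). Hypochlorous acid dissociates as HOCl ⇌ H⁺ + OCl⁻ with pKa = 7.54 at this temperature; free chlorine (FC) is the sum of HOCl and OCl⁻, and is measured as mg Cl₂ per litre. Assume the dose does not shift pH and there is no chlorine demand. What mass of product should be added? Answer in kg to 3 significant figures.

(a) Volume: 337 m³ = 337,000 L.
(a) CYA to add: (61 − 8) = 53 mg/L × 337,000 L = 17,860 g cyanuric acid.
(a) At 98% purity: 17,860 / 0.98 = 18,230 g product.

(b) Volume: 188,000 US gal × 3.785 L/gal = 711,580 L.
(b) [OCl⁻]/[HOCl] = 10^(pH − pKa) = 10^(8.2 − 7.54) = 4.571; fraction as HOCl = 1/(1 + 4.571) = 0.1795.
(b) Free chlorine required for 1.94 ppm HOCl: 1.94 / 0.1795 = 10.81 ppm.
(b) FC to add: 10.81 − 0.2 = 10.61 mg/L as Cl₂.
(b) Cl₂ equivalent: 10.61 mg/L × 711,580 L = 7548 g.
(b) Product at 89.2% available Cl: 7548 / 0.892 = 8462 g.

(a) 18.2 kg; (b) 8.46 kg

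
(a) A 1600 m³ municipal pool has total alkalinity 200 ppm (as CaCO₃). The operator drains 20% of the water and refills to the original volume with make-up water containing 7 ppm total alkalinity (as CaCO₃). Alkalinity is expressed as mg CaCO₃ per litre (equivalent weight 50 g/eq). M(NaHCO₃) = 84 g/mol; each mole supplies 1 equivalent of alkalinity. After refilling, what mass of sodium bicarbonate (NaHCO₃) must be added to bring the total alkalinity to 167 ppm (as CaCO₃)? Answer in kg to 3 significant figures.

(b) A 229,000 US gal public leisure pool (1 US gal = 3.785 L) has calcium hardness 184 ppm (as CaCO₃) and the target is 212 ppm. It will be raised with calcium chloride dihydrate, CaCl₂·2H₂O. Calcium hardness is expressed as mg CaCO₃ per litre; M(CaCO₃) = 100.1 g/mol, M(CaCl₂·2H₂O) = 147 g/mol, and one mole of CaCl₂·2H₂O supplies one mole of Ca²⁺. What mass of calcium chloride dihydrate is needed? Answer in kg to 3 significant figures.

(a) Volume: 1600 m³ = 1,600,000 L.
(a) After draining 20% and refilling: 200 × 0.80 + 7 × 0.20 = 161.4 ppm.
(a) Deficit to target: 167 − 161.4 = 5.6 mg/L.
(a) As CaCO₃: 5.6 mg/L × 1,600,000 L = 8960 g; ÷ 50 g/eq ÷ 1 = 179.2 mol NaHCO₃.
(a) Mass: 179.2 × 84 = 15,050 g.

(b) Volume: 229,000 US gal × 3.785 L/gal = 866,765 L.
(b) Hardness to add: (212 − 184) = 28 mg/L as CaCO₃ × 866,765 L = 24,270 g as CaCO₃.
(b) Moles of Ca²⁺ (1 mol Ca²⁺ ≡ 1 mol CaCO₃): 24,270 / 100.1 g/mol = 242.5 mol.
(b) Mass of CaCl₂·2H₂O: 242.5 × 147 = 35,640 g.

(a) 15.1 kg; (b) 35.6 kg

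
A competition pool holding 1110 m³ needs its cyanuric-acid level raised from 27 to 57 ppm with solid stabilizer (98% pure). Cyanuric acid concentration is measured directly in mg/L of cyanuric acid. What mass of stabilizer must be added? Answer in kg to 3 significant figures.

34.0 kg

Volume: 1110 m³ = 1,110,000 L.
CYA to add: (57 − 27) = 30 mg/L × 1,110,000 L = 33,300 g cyanuric acid.
At 98% purity: 33,300 / 0.98 = 33,980 g product.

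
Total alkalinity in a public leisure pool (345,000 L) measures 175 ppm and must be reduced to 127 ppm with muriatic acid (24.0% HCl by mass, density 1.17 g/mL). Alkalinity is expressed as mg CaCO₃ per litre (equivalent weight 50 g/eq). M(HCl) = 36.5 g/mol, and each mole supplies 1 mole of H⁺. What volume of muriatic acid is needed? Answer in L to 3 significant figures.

43.1 L

Alkalinity to neutralize: (175 − 127) = 48 mg/L as CaCO₃ × 345,000 L = 16,560 g as CaCO₃.
Equivalents of H⁺ required: 16,560 ÷ 50 g/eq = 331.2 eq = 331.2 mol HCl.
Mass of HCl: 331.2 × 36.5 = 12,090 g.
Mass of 24.0% solution: 12,090 / 0.24 = 50,370 g.
Volume: 50,370 g ÷ 1.17 g/mL = 43,050 mL.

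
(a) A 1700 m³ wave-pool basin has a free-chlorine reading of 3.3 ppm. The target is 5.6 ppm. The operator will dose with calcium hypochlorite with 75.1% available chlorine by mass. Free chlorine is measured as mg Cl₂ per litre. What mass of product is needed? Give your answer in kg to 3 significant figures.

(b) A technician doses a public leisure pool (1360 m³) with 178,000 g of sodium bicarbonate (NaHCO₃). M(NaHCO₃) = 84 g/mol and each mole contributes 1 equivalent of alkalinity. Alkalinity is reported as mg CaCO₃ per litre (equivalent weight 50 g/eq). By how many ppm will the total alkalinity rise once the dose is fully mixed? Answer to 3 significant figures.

(a) Volume: 1700 m³ = 1,700,000 L.
(a) Chlorine deficit: 5.6 − 3.3 = 2.3 ppm = 2.3 mg/L as Cl₂.
(a) Cl₂ equivalent needed: 2.3 mg/L × 1,700,000 L = 3,910,000 mg = 3910 g.
(a) Product at 75.1% available chlorine: 3910 / 0.751 = 5206 g.

(b) Volume: 1360 m³ = 1,360,000 L.
(b) Moles of NaHCO₃: 178,000 g ÷ 84 g/mol = 2119 mol → 2119 eq of alkalinity.
(b) As CaCO₃: 2119 eq × 50 g/eq = 106,000 g.
(b) Rise: 106,000 g / 1,360,000 L × 1000 = 77.91 mg/L.

(a) 5.21 kg; (b) 77.9 ppm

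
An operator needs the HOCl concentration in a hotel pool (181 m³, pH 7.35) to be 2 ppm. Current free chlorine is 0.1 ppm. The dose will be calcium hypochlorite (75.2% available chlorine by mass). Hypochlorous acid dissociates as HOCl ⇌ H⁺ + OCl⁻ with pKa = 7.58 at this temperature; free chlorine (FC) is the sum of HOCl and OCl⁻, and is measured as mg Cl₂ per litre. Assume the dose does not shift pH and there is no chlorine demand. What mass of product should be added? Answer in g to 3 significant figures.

741 g

Volume: 181 m³ = 181,000 L.
[OCl⁻]/[HOCl] = 10^(pH − pKa) = 10^(7.35 − 7.58) = 0.5888; fraction as HOCl = 1/(1 + 0.5888) = 0.6294.
Free chlorine required for 2 ppm HOCl: 2 / 0.6294 = 3.178 ppm.
FC to add: 3.178 − 0.1 = 3.078 mg/L as Cl₂.
Cl₂ equivalent: 3.078 mg/L × 181,000 L = 557.1 g.
Product at 75.2% available Cl: 557.1 / 0.752 = 740.8 g.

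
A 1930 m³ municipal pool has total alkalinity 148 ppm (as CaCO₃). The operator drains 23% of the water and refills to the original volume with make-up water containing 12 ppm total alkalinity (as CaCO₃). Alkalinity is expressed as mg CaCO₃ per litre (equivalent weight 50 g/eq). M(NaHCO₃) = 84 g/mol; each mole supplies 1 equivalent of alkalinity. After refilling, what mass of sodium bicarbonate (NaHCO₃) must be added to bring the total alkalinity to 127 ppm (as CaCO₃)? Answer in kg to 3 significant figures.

Volume: 1930 m³ = 1,930,000 L.
After draining 23% and refilling: 148 × 0.77 + 12 × 0.23 = 116.72 ppm.
Deficit to target: 127 − 116.72 = 10.28 mg/L.
As CaCO₃: 10.28 mg/L × 1,930,000 L = 19,840 g; ÷ 50 g/eq ÷ 1 = 396.8 mol NaHCO₃.
Mass: 396.8 × 84 = 33,330 g.

33.3 kg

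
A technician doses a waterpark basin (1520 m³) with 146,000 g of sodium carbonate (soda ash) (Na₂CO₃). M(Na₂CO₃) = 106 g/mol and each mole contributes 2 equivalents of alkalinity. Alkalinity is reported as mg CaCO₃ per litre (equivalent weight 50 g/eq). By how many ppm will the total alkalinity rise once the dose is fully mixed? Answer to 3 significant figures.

90.6 ppm

Volume: 1520 m³ = 1,520,000 L.
Moles of Na₂CO₃: 146,000 g ÷ 106 g/mol = 1377 mol → 2755 eq of alkalinity.
As CaCO₃: 2755 eq × 50 g/eq = 137,700 g.
Rise: 137,700 g / 1,520,000 L × 1000 = 90.62 mg/L.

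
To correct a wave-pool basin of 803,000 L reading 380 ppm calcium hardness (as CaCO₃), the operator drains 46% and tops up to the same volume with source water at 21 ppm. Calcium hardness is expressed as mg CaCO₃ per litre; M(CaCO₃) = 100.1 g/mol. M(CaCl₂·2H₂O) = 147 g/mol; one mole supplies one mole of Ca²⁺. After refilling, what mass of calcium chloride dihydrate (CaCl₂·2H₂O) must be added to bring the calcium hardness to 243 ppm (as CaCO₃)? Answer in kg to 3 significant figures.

After draining 46% and refilling: 380 × 0.54 + 21 × 0.46 = 214.86 ppm.
Deficit to target: 243 − 214.86 = 28.14 mg/L.
As CaCO₃: 28.14 mg/L × 803,000 L = 22,600 g; ÷ 100.1 = 225.7 mol Ca²⁺.
Mass: 225.7 × 147 = 33,180 g.

33.2 kg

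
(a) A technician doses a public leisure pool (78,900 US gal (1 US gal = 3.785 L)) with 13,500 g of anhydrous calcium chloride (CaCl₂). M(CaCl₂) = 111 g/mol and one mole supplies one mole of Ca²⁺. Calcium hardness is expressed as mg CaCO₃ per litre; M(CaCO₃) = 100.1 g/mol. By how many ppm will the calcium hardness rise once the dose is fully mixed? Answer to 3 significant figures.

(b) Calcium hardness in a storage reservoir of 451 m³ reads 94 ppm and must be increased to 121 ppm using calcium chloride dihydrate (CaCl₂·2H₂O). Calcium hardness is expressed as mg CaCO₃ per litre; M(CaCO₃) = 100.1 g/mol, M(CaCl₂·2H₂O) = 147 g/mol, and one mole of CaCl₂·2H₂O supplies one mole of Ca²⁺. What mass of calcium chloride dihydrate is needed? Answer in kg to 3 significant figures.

(a) Volume: 78,900 US gal × 3.785 L/gal = 298,636 L.
(a) Moles of Ca²⁺: 13,500 g ÷ 111 g/mol = 121.6 mol.
(a) As CaCO₃: 121.6 mol × 100.1 g/mol = 12,170 g.
(a) Rise: 12,170 g / 298,636 L × 1000 = 40.77 mg/L.

(b) Volume: 451 m³ = 451,000 L.
(b) Hardness to add: (121 − 94) = 27 mg/L as CaCO₃ × 451,000 L = 12,180 g as CaCO₃.
(b) Moles of Ca²⁺ (1 mol Ca²⁺ ≡ 1 mol CaCO₃): 12,180 / 100.1 g/mol = 121.6 mol.
(b) Mass of CaCl₂·2H₂O: 121.6 × 147 = 17,880 g.

(a) 40.8 ppm; (b) 17.9 kg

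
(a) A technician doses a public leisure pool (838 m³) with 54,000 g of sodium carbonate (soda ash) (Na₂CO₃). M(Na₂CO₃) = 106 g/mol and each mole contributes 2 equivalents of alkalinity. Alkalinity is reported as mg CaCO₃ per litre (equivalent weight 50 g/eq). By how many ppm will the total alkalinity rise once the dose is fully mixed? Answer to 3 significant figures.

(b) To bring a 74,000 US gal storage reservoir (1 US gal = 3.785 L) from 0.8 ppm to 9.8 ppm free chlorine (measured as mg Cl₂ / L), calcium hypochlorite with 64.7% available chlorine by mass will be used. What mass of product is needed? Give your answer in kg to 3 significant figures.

(a) Volume: 838 m³ = 838,000 L.
(a) Moles of Na₂CO₃: 54,000 g ÷ 106 g/mol = 509.4 mol → 1019 eq of alkalinity.
(a) As CaCO₃: 1019 eq × 50 g/eq = 50,940 g.
(a) Rise: 50,940 g / 838,000 L × 1000 = 60.79 mg/L.

(b) Volume: 74,000 US gal × 3.785 L/gal = 280,090 L.
(b) Chlorine deficit: 9.8 − 0.8 = 9 ppm = 9 mg/L as Cl₂.
(b) Cl₂ equivalent needed: 9 mg/L × 280,090 L = 2,521,000 mg = 2521 g.
(b) Product at 64.7% available chlorine: 2521 / 0.647 = 3896 g.

(a) 60.8 ppm; (b) 3.90 kg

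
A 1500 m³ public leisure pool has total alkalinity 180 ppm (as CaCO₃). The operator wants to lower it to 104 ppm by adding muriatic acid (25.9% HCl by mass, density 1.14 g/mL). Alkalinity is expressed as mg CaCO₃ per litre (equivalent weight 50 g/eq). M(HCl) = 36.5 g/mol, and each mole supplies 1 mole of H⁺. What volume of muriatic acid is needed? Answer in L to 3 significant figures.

Volume: 1500 m³ = 1,500,000 L.
Alkalinity to neutralize: (180 − 104) = 76 mg/L as CaCO₃ × 1,500,000 L = 114,000 g as CaCO₃.
Equivalents of H⁺ required: 114,000 ÷ 50 g/eq = 2280 eq = 2280 mol HCl.
Mass of HCl: 2280 × 36.5 = 83,220 g.
Mass of 25.9% solution: 83,220 / 0.259 = 321,300 g.
Volume: 321,300 g ÷ 1.14 g/mL = 281,900 mL.

282 L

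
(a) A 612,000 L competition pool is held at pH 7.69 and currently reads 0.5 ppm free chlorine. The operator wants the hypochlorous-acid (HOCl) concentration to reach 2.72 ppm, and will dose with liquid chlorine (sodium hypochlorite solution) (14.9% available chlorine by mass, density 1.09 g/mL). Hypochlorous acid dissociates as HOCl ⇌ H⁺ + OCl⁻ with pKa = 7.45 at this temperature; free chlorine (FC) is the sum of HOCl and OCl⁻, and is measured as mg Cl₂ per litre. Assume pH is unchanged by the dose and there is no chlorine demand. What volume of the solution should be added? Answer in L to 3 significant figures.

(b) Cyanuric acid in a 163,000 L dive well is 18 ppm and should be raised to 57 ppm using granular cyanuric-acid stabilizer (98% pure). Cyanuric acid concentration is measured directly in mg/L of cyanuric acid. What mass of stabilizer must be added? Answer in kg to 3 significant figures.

(a) [OCl⁻]/[HOCl] = 10^(pH − pKa) = 10^(7.69 − 7.45) = 1.738; fraction as HOCl = 1/(1 + 1.738) = 0.3653.
(a) Free chlorine required for 2.72 ppm HOCl: 2.72 / 0.3653 = 7.447 ppm.
(a) FC to add: 7.447 − 0.5 = 6.947 mg/L as Cl₂.
(a) Cl₂ equivalent: 6.947 mg/L × 612,000 L = 4251 g.
(a) Product at 14.9% available Cl: 4251 / 0.149 = 28,530 g.
(a) Volume: 28,530 g ÷ 1.09 g/mL = 26,180 mL.

(b) CYA to add: (57 − 18) = 39 mg/L × 163,000 L = 6357 g cyanuric acid.
(b) At 98% purity: 6357 / 0.98 = 6487 g product.

(a) 26.2 L; (b) 6.49 kg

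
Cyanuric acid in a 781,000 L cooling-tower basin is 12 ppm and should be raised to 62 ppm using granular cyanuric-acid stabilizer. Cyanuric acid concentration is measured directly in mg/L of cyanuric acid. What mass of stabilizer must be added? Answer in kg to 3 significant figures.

CYA to add: (62 − 12) = 50 mg/L × 781,000 L = 39,050 g cyanuric acid.

39.0 kg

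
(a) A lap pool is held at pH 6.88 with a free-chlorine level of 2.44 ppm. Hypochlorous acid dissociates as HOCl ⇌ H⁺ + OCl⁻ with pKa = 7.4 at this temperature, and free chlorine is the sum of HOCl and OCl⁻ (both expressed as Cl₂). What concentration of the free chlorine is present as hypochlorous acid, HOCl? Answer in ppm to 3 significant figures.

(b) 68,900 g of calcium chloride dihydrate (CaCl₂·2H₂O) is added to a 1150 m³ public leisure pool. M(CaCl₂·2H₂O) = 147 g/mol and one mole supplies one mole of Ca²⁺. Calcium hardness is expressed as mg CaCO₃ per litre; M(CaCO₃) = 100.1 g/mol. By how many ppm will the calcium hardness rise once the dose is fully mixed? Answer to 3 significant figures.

(a) [OCl⁻]/[HOCl] = 10^(pH − pKa) = 10^(6.88 − 7.4) = 10^-0.52 = 0.302.
(a) Fraction as HOCl = 1 / (1 + 0.302) = 0.7681.
(a) HOCl = 0.7681 × 2.44 ppm = 1.874 ppm.

(b) Volume: 1150 m³ = 1,150,000 L.
(b) Moles of Ca²⁺: 68,900 g ÷ 147 g/mol = 468.7 mol.
(b) As CaCO₃: 468.7 mol × 100.1 g/mol = 46,920 g.
(b) Rise: 46,920 g / 1,150,000 L × 1000 = 40.8 mg/L.

(a) 1.87 ppm; (b) 40.8 ppm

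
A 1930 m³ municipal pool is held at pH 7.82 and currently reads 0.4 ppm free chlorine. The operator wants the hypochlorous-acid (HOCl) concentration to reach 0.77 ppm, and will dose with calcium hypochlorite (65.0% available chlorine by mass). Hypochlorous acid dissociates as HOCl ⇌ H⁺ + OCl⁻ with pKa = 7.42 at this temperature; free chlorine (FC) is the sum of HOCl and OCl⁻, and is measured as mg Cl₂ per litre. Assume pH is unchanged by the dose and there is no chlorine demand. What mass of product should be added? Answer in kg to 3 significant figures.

6.84 kg

Volume: 1930 m³ = 1,930,000 L.
[OCl⁻]/[HOCl] = 10^(pH − pKa) = 10^(7.82 − 7.42) = 2.512; fraction as HOCl = 1/(1 + 2.512) = 0.2847.
Free chlorine required for 0.77 ppm HOCl: 0.77 / 0.2847 = 2.704 ppm.
FC to add: 2.704 − 0.4 = 2.304 mg/L as Cl₂.
Cl₂ equivalent: 2.304 mg/L × 1,930,000 L = 4447 g.
Product at 65.0% available Cl: 4447 / 0.65 = 6842 g.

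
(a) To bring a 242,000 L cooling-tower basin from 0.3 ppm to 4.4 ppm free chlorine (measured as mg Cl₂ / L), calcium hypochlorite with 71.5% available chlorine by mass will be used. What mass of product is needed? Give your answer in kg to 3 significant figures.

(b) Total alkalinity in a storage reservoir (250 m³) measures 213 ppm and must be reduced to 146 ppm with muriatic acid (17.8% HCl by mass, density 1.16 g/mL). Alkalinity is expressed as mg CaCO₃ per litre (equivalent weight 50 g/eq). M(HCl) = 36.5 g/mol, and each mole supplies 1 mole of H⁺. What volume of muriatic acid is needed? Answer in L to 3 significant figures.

(a) Chlorine deficit: 4.4 − 0.3 = 4.1 ppm = 4.1 mg/L as Cl₂.
(a) Cl₂ equivalent needed: 4.1 mg/L × 242,000 L = 992,200 mg = 992.2 g.
(a) Product at 71.5% available chlorine: 992.2 / 0.715 = 1388 g.

(b) Volume: 250 m³ = 250,000 L.
(b) Alkalinity to neutralize: (213 − 146) = 67 mg/L as CaCO₃ × 250,000 L = 16,750 g as CaCO₃.
(b) Equivalents of H⁺ required: 16,750 ÷ 50 g/eq = 335 eq = 335 mol HCl.
(b) Mass of HCl: 335 × 36.5 = 12,230 g.
(b) Mass of 17.8% solution: 12,230 / 0.178 = 68,690 g.
(b) Volume: 68,690 g ÷ 1.16 g/mL = 59,220 mL.

(a) 1.39 kg; (b) 59.2 L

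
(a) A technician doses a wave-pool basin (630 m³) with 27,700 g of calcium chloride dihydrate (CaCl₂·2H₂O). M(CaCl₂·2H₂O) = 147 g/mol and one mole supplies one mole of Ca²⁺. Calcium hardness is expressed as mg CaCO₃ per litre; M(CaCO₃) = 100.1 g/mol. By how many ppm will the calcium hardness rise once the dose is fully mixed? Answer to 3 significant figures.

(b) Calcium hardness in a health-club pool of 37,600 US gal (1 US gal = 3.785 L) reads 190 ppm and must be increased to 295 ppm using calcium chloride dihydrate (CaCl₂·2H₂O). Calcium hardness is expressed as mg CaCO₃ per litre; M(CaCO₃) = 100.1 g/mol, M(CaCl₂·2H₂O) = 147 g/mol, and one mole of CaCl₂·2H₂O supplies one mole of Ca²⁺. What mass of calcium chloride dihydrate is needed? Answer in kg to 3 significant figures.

(a) 29.9 ppm; (b) 21.9 kg

(a) Volume: 630 m³ = 630,000 L.
(a) Moles of Ca²⁺: 27,700 g ÷ 147 g/mol = 188.4 mol.
(a) As CaCO₃: 188.4 mol × 100.1 g/mol = 18,860 g.
(a) Rise: 18,860 g / 630,000 L × 1000 = 29.94 mg/L.

(b) Volume: 37,600 US gal × 3.785 L/gal = 142,316 L.
(b) Hardness to add: (295 − 190) = 105 mg/L as CaCO₃ × 142,316 L = 14,940 g as CaCO₃.
(b) Moles of Ca²⁺ (1 mol Ca²⁺ ≡ 1 mol CaCO₃): 14,940 / 100.1 g/mol = 149.3 mol.
(b) Mass of CaCl₂·2H₂O: 149.3 × 147 = 21,940 g.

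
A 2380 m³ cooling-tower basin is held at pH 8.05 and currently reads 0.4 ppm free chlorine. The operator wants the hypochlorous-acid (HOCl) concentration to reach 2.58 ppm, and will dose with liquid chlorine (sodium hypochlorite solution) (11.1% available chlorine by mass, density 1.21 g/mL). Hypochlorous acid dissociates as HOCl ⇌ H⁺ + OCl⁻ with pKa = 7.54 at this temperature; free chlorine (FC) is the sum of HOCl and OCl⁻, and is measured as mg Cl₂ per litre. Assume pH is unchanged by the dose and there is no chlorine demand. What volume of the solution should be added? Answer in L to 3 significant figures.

Volume: 2380 m³ = 2,380,000 L.
[OCl⁻]/[HOCl] = 10^(pH − pKa) = 10^(8.05 − 7.54) = 3.236; fraction as HOCl = 1/(1 + 3.236) = 0.2361.
Free chlorine required for 2.58 ppm HOCl: 2.58 / 0.2361 = 10.93 ppm.
FC to add: 10.93 − 0.4 = 10.53 mg/L as Cl₂.
Cl₂ equivalent: 10.53 mg/L × 2,380,000 L = 25,060 g.
Product at 11.1% available Cl: 25,060 / 0.111 = 225,800 g.
Volume: 225,800 g ÷ 1.21 g/mL = 186,600 mL.

187 L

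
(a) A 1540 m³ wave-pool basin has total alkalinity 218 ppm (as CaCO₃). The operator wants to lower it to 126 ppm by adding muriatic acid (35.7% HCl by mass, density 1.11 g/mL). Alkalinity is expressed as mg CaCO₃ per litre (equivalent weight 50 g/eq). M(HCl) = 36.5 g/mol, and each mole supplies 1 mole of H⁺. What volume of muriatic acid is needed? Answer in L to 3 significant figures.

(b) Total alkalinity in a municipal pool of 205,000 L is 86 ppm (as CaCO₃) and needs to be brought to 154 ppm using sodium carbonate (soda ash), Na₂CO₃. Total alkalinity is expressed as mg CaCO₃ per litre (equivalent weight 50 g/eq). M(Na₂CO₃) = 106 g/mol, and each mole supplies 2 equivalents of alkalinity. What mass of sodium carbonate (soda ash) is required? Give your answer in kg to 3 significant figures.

(a) 261 L; (b) 14.8 kg

(a) Volume: 1540 m³ = 1,540,000 L.
(a) Alkalinity to neutralize: (218 − 126) = 92 mg/L as CaCO₃ × 1,540,000 L = 141,700 g as CaCO₃.
(a) Equivalents of H⁺ required: 141,700 ÷ 50 g/eq = 2834 eq = 2834 mol HCl.
(a) Mass of HCl: 2834 × 36.5 = 103,400 g.
(a) Mass of 35.7% solution: 103,400 / 0.357 = 289,700 g.
(a) Volume: 289,700 g ÷ 1.11 g/mL = 261,000 mL.

(b) Alkalinity to add: (154 − 86) = 68 mg/L as CaCO₃ × 205,000 L = 13,940 g as CaCO₃.
(b) Equivalents: 13,940 g ÷ 50 g/eq = 278.8 eq.
(b) Each mole of Na₂CO₃ supplies 2 eq, so 278.8 / 2 = 139.4 mol.
(b) Mass: 139.4 mol × 106 g/mol = 14,780 g.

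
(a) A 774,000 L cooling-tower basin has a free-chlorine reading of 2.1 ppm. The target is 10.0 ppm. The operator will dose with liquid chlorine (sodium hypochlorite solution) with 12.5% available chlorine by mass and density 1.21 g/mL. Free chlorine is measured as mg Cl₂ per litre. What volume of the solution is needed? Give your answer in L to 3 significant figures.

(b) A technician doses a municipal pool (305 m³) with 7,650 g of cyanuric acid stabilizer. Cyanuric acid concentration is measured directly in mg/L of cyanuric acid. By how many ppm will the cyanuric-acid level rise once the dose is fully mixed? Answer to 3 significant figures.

(a) Chlorine deficit: 10.0 − 2.1 = 7.9 ppm = 7.9 mg/L as Cl₂.
(a) Cl₂ equivalent needed: 7.9 mg/L × 774,000 L = 6,115,000 mg = 6115 g.
(a) Product at 12.5% available chlorine: 6115 / 0.125 = 48,920 g.
(a) Volume at density 1.21 g/mL: 48,920 g ÷ 1.21 g/mL = 40,430 mL.

(b) Volume: 305 m³ = 305,000 L.
(b) Rise: 7,650 g / 305,000 L × 1000 = 25.08 mg/L.

(a) 40.4 L; (b) 25.1 ppm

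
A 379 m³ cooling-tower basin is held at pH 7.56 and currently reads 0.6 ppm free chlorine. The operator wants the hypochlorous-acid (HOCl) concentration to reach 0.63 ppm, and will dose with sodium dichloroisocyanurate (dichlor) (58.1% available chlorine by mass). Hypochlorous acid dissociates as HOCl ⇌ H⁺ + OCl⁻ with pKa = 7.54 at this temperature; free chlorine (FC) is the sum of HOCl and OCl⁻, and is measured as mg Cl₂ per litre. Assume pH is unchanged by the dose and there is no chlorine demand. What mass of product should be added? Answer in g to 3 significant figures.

Volume: 379 m³ = 379,000 L.
[OCl⁻]/[HOCl] = 10^(pH − pKa) = 10^(7.56 − 7.54) = 1.047; fraction as HOCl = 1/(1 + 1.047) = 0.4885.
Free chlorine required for 0.63 ppm HOCl: 0.63 / 0.4885 = 1.29 ppm.
FC to add: 1.29 − 0.6 = 0.6897 mg/L as Cl₂.
Cl₂ equivalent: 0.6897 mg/L × 379,000 L = 261.4 g.
Product at 58.1% available Cl: 261.4 / 0.581 = 449.9 g.

450 g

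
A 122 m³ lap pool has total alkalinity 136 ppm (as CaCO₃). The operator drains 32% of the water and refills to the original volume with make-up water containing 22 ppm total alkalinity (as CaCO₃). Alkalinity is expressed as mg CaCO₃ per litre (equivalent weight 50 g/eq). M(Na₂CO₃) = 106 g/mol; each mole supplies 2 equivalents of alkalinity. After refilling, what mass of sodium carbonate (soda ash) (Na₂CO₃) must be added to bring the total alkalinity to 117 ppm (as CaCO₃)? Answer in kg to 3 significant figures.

2.26 kg

Volume: 122 m³ = 122,000 L.
After draining 32% and refilling: 136 × 0.68 + 22 × 0.32 = 99.52 ppm.
Deficit to target: 117 − 99.52 = 17.48 mg/L.
As CaCO₃: 17.48 mg/L × 122,000 L = 2133 g; ÷ 50 g/eq ÷ 2 = 21.33 mol Na₂CO₃.
Mass: 21.33 × 106 = 2261 g.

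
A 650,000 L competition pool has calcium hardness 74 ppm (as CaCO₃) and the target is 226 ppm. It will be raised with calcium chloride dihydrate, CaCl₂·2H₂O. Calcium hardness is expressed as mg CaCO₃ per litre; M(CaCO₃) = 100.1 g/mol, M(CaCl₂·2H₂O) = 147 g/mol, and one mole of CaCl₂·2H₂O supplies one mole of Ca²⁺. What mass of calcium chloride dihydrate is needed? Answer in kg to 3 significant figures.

Hardness to add: (226 − 74) = 152 mg/L as CaCO₃ × 650,000 L = 98,800 g as CaCO₃.
Moles of Ca²⁺ (1 mol Ca²⁺ ≡ 1 mol CaCO₃): 98,800 / 100.1 g/mol = 987 mol.
Mass of CaCl₂·2H₂O: 987 × 147 = 145,100 g.

145 kg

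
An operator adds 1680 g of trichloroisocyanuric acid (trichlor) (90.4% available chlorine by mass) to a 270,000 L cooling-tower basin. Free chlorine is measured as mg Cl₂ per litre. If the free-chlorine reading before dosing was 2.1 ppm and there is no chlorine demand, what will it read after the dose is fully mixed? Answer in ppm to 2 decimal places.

7.72 ppm

Available chlorine delivered: 1680 g × 0.904 = 1519 g as Cl₂.
Concentration rise: 1519 g / 270,000 L = 5.625 mg/L = 5.62 ppm.
Final FC: 2.1 + 5.62 = 7.72 ppm.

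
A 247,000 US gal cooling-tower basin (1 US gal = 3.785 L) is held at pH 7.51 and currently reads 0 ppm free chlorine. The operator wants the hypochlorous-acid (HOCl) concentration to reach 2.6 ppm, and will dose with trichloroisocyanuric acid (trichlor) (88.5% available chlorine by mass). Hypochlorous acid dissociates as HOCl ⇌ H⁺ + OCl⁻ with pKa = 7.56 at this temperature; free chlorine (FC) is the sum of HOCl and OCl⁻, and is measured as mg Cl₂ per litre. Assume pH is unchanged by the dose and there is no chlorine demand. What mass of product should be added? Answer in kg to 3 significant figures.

Volume: 247,000 US gal × 3.785 L/gal = 934,895 L.
[OCl⁻]/[HOCl] = 10^(pH − pKa) = 10^(7.51 − 7.56) = 0.8913; fraction as HOCl = 1/(1 + 0.8913) = 0.5288.
Free chlorine required for 2.6 ppm HOCl: 2.6 / 0.5288 = 4.917 ppm.
FC to add: 4.917 − 0 = 4.917 mg/L as Cl₂.
Cl₂ equivalent: 4.917 mg/L × 934,895 L = 4597 g.
Product at 88.5% available Cl: 4597 / 0.885 = 5194 g.

5.19 kg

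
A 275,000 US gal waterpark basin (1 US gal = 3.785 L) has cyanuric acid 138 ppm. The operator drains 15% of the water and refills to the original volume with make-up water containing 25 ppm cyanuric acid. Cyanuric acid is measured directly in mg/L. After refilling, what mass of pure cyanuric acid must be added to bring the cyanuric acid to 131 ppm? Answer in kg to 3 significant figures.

Volume: 275,000 US gal × 3.785 L/gal = 1,040,875 L.
After draining 15% and refilling: 138 × 0.85 + 25 × 0.15 = 121.05 ppm.
Deficit to target: 131 − 121.05 = 9.95 mg/L.
Mass: 9.95 mg/L × 1,040,875 L = 10,360 g cyanuric acid.

10.4 kg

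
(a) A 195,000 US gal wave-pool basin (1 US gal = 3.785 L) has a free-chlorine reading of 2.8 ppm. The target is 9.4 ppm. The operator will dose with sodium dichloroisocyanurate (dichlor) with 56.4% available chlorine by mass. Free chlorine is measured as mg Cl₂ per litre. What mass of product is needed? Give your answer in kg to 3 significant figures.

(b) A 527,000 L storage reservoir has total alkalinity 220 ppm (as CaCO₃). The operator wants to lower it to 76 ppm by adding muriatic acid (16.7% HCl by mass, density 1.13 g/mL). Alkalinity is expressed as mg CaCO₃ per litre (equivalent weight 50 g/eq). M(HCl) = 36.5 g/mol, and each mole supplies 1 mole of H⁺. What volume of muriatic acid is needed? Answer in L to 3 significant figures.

(a) 8.64 kg; (b) 294 L

(a) Volume: 195,000 US gal × 3.785 L/gal = 738,075 L.
(a) Chlorine deficit: 9.4 − 2.8 = 6.6 ppm = 6.6 mg/L as Cl₂.
(a) Cl₂ equivalent needed: 6.6 mg/L × 738,075 L = 4,871,000 mg = 4871 g.
(a) Product at 56.4% available chlorine: 4871 / 0.564 = 8637 g.

(b) Alkalinity to neutralize: (220 − 76) = 144 mg/L as CaCO₃ × 527,000 L = 75,890 g as CaCO₃.
(b) Equivalents of H⁺ required: 75,890 ÷ 50 g/eq = 1518 eq = 1518 mol HCl.
(b) Mass of HCl: 1518 × 36.5 = 55,400 g.
(b) Mass of 16.7% solution: 55,400 / 0.167 = 331,700 g.
(b) Volume: 331,700 g ÷ 1.13 g/mL = 293,600 mL.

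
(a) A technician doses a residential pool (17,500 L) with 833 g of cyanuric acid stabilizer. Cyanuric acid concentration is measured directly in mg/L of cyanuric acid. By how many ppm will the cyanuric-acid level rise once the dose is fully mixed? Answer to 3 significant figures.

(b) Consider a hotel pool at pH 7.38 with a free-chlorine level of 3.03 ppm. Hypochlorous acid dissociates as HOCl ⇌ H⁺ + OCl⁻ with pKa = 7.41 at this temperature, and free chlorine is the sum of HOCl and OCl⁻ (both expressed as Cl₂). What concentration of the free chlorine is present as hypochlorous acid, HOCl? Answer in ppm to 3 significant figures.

(a) Rise: 833 g / 17,500 L × 1000 = 47.6 mg/L.

(b) [OCl⁻]/[HOCl] = 10^(pH − pKa) = 10^(7.38 − 7.41) = 10^-0.03 = 0.9333.
(b) Fraction as HOCl = 1 / (1 + 0.9333) = 0.5173.
(b) HOCl = 0.5173 × 3.03 ppm = 1.567 ppm.

(a) 47.6 ppm; (b) 1.57 ppm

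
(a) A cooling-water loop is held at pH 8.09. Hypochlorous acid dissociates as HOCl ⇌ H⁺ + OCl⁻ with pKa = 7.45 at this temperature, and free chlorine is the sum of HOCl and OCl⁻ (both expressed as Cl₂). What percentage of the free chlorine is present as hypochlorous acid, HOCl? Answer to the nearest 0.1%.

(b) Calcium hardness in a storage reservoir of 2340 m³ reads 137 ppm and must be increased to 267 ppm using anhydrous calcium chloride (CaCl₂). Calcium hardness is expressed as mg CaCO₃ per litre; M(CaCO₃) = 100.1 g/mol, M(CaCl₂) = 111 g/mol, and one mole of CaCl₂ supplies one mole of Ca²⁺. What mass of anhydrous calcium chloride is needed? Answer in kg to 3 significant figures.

(a) [OCl⁻]/[HOCl] = 10^(pH − pKa) = 10^(8.09 − 7.45) = 10^0.64 = 4.365.
(a) Fraction as HOCl = 1 / (1 + 4.365) = 0.1864.

(b) Volume: 2340 m³ = 2,340,000 L.
(b) Hardness to add: (267 − 137) = 130 mg/L as CaCO₃ × 2,340,000 L = 304,200 g as CaCO₃.
(b) Moles of Ca²⁺ (1 mol Ca²⁺ ≡ 1 mol CaCO₃): 304,200 / 100.1 g/mol = 3039 mol.
(b) Mass of CaCl₂: 3039 × 111 = 337,300 g.

(a) 18.6%; (b) 337 kg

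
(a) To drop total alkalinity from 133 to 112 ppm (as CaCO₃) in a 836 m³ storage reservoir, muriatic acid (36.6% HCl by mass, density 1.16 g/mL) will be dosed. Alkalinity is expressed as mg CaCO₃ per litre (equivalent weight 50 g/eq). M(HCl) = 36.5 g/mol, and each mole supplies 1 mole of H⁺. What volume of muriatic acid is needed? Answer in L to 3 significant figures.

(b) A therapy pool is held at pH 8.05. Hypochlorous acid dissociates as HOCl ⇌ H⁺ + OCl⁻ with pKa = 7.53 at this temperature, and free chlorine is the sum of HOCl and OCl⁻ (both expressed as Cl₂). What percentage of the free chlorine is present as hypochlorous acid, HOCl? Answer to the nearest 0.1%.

(a) Volume: 836 m³ = 836,000 L.
(a) Alkalinity to neutralize: (133 − 112) = 21 mg/L as CaCO₃ × 836,000 L = 17,560 g as CaCO₃.
(a) Equivalents of H⁺ required: 17,560 ÷ 50 g/eq = 351.1 eq = 351.1 mol HCl.
(a) Mass of HCl: 351.1 × 36.5 = 12,820 g.
(a) Mass of 36.6% solution: 12,820 / 0.366 = 35,020 g.
(a) Volume: 35,020 g ÷ 1.16 g/mL = 30,190 mL.

(b) [OCl⁻]/[HOCl] = 10^(pH − pKa) = 10^(8.05 − 7.53) = 10^0.52 = 3.311.
(b) Fraction as HOCl = 1 / (1 + 3.311) = 0.2319.

(a) 30.2 L; (b) 23.2%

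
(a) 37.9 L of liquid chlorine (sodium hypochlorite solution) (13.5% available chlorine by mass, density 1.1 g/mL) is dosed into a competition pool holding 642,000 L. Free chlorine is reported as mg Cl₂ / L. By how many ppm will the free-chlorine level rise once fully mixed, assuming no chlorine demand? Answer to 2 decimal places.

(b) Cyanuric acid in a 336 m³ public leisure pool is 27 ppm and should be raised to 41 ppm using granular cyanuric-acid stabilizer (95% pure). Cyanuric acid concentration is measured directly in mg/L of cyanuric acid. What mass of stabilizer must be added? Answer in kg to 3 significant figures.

(a) 8.77 ppm; (b) 4.95 kg

(a) Mass of solution: 37.9 L × 1000 mL/L × 1.1 g/mL = 41,690 g.
(a) Available chlorine delivered: 41,690 g × 0.135 = 5628 g as Cl₂.
(a) Concentration rise: 5628 g / 642,000 L = 8.767 mg/L = 8.77 ppm.

(b) Volume: 336 m³ = 336,000 L.
(b) CYA to add: (41 − 27) = 14 mg/L × 336,000 L = 4704 g cyanuric acid.
(b) At 95% purity: 4704 / 0.95 = 4952 g product.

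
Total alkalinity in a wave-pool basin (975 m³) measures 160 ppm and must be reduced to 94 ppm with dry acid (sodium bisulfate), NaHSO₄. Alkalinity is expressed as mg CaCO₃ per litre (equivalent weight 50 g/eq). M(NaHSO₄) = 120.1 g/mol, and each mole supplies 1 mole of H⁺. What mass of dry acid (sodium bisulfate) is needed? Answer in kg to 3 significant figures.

Volume: 975 m³ = 975,000 L.
Alkalinity to neutralize: (160 − 94) = 66 mg/L as CaCO₃ × 975,000 L = 64,350 g as CaCO₃.
Equivalents of H⁺ required: 64,350 ÷ 50 g/eq = 1287 eq = 1287 mol NaHSO₄.
Mass of NaHSO₄: 1287 × 120.1 = 154,600 g.

155 kg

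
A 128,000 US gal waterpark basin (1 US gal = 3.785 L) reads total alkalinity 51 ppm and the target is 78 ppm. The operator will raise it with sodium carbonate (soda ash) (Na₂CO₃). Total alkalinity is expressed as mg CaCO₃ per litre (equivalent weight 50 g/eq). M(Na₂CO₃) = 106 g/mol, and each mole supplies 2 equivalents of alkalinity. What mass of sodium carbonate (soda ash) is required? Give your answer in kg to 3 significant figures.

13.9 kg

Volume: 128,000 US gal × 3.785 L/gal = 484,480 L.
Alkalinity to add: (78 − 51) = 27 mg/L as CaCO₃ × 484,480 L = 13,080 g as CaCO₃.
Equivalents: 13,080 g ÷ 50 g/eq = 261.6 eq.
Each mole of Na₂CO₃ supplies 2 eq, so 261.6 / 2 = 130.8 mol.
Mass: 130.8 mol × 106 g/mol = 13,870 g.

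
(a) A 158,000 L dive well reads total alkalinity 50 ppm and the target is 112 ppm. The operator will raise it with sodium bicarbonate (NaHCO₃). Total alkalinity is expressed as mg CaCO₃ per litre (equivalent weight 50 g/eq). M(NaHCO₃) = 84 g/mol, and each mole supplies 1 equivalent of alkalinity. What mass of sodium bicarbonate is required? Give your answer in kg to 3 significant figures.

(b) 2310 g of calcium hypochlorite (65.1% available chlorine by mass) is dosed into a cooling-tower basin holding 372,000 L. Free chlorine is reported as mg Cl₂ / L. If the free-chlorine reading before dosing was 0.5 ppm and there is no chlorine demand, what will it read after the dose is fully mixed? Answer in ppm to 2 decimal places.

(a) 16.5 kg; (b) 4.54 ppm

(a) Alkalinity to add: (112 − 50) = 62 mg/L as CaCO₃ × 158,000 L = 9796 g as CaCO₃.
(a) Equivalents: 9796 g ÷ 50 g/eq = 195.9 eq.
(a) NaHCO₃ supplies 1 eq per mole → 195.9 mol.
(a) Mass: 195.9 mol × 84 g/mol = 16,460 g.

(b) Available chlorine delivered: 2310 g × 0.651 = 1504 g as Cl₂.
(b) Concentration rise: 1504 g / 372,000 L = 4.043 mg/L = 4.04 ppm.
(b) Final FC: 0.5 + 4.04 = 4.54 ppm.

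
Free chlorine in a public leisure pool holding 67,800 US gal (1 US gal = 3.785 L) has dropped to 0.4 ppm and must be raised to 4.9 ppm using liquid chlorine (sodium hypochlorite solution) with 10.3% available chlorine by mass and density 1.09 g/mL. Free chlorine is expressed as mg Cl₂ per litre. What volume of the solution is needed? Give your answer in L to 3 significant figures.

Volume: 67,800 US gal × 3.785 L/gal = 256,623 L.
Chlorine deficit: 4.9 − 0.4 = 4.5 ppm = 4.5 mg/L as Cl₂.
Cl₂ equivalent needed: 4.5 mg/L × 256,623 L = 1,155,000 mg = 1155 g.
Product at 10.3% available chlorine: 1155 / 0.103 = 11,210 g.
Volume at density 1.09 g/mL: 11,210 g ÷ 1.09 g/mL = 10,290 mL.

10.3 L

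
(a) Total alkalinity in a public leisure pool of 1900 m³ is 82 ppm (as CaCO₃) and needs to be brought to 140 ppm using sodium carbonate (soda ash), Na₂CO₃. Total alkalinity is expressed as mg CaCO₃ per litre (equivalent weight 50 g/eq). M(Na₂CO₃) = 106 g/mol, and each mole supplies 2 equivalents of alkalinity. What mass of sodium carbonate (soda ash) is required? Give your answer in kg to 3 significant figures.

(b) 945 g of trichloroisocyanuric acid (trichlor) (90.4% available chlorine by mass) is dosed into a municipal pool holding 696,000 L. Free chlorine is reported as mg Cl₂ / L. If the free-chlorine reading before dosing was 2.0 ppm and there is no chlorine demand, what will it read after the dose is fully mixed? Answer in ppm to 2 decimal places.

(a) Volume: 1900 m³ = 1,900,000 L.
(a) Alkalinity to add: (140 − 82) = 58 mg/L as CaCO₃ × 1,900,000 L = 110,200 g as CaCO₃.
(a) Equivalents: 110,200 g ÷ 50 g/eq = 2204 eq.
(a) Each mole of Na₂CO₃ supplies 2 eq, so 2204 / 2 = 1102 mol.
(a) Mass: 1102 mol × 106 g/mol = 116,800 g.

(b) Available chlorine delivered: 945 g × 0.904 = 854.3 g as Cl₂.
(b) Concentration rise: 854.3 g / 696,000 L = 1.227 mg/L = 1.23 ppm.
(b) Final FC: 2.0 + 1.23 = 3.23 ppm.

(a) 117 kg; (b) 3.23 ppm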